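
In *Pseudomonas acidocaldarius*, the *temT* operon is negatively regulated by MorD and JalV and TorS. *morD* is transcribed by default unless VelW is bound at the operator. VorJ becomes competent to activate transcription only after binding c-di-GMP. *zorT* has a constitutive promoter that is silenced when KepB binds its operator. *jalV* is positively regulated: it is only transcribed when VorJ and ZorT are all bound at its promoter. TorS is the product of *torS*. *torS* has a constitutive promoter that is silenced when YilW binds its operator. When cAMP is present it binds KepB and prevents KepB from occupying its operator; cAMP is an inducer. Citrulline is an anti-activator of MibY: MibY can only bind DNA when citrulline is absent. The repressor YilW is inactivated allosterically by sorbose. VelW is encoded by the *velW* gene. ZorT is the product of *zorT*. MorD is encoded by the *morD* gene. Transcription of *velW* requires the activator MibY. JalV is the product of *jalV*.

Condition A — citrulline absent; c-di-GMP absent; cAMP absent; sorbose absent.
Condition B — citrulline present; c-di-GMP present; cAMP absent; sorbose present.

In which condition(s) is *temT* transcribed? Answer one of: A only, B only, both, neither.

Condition A:
Citrulline is absent, so MibY is active.
No repressor is bound and MibY is active, so *velW* is transcribed.
So VelW is produced and active.
With repressor VelW bound, *morD* is not transcribed.
So MorD is not produced.
c-di-GMP is absent, so VorJ is inactive.
cAMP is absent, so KepB is active.
With repressor KepB bound, *zorT* is not transcribed.
So ZorT is not produced.
Required activator VorJ is absent, so *jalV* is not transcribed.
So JalV is not produced.
Sorbose is absent, so YilW is active.
With repressor YilW bound, *torS* is not transcribed.
So TorS is not produced.
With no repressor bound, *temT* is transcribed.
→ *temT* is ON in A.
Condition B:
Citrulline is present, so MibY is inactive.
Required activator MibY is absent, so *velW* is not transcribed.
So VelW is not produced.
With no repressor bound, *morD* is transcribed.
So MorD is produced and active.
c-di-GMP is present, so VorJ is active.
cAMP is absent, so KepB is active.
With repressor KepB bound, *zorT* is not transcribed.
So ZorT is not produced.
Required activator ZorT is absent, so *jalV* is not transcribed.
So JalV is not produced.
Sorbose is present, so YilW is inactive.
With no repressor bound, *torS* is transcribed.
So TorS is produced and active.
With repressor MorD bound, *temT* is not transcribed.
→ *temT* is OFF in B.

A only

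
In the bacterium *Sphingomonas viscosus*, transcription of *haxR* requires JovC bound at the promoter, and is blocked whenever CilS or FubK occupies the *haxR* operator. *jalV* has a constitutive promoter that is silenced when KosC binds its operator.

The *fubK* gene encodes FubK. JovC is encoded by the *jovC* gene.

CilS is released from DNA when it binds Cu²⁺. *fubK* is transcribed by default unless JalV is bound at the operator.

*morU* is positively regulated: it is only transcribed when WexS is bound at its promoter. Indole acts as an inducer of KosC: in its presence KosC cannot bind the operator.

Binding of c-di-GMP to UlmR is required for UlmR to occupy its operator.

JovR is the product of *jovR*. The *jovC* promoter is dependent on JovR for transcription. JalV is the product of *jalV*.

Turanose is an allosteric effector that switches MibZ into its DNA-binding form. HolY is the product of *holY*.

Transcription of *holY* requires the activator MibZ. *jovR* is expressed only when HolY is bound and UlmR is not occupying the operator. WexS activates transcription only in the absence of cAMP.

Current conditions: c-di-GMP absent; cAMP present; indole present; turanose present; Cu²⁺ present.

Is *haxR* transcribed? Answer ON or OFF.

c-di-GMP is absent, so UlmR is inactive.
Turanose is present, so MibZ is active.
No repressor is bound and MibZ is active, so *holY* is transcribed.
So HolY is produced and active.
No repressor is bound and HolY is active, so *jovR* is transcribed.
So JovR is produced and active.
No repressor is bound and JovR is active, so *jovC* is transcribed.
So JovC is produced and active.
Cu²⁺ is present, so CilS is inactive.
Indole is present, so KosC is inactive.
With no repressor bound, *jalV* is transcribed.
So JalV is produced and active.
With repressor JalV bound, *fubK* is not transcribed.
So FubK is not produced.
No repressor is bound and JovC is active, so *haxR* is transcribed.

ON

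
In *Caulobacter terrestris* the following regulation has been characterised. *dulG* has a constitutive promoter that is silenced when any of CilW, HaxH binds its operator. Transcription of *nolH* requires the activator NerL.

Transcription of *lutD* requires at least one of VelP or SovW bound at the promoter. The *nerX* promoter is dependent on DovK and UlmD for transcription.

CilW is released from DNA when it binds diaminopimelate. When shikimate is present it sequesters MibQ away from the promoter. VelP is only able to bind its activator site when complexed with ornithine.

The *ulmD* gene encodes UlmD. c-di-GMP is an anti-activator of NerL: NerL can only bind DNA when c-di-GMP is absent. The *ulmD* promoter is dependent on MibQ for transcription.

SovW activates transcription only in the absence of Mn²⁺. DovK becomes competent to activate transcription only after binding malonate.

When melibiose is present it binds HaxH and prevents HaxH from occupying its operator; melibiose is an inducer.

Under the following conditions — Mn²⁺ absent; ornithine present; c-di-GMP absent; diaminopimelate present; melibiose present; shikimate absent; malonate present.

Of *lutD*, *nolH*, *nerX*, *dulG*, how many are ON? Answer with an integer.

4

Ornithine is present, so VelP is active.
Mn²⁺ is absent, so SovW is active.
Activator VelP is present, so *lutD* is transcribed.
→ *lutD* is ON.
c-di-GMP is absent, so NerL is active.
No repressor is bound and NerL is active, so *nolH* is transcribed.
→ *nolH* is ON.
Malonate is present, so DovK is active.
Shikimate is absent, so MibQ is active.
No repressor is bound and MibQ is active, so *ulmD* is transcribed.
So UlmD is produced and active.
No repressor is bound and DovK and UlmD are active, so *nerX* is transcribed.
→ *nerX* is ON.
Diaminopimelate is present, so CilW is inactive.
Melibiose is present, so HaxH is inactive.
With no repressor bound, *dulG* is transcribed.
→ *dulG* is ON.
4 of the 4 genes are transcribed.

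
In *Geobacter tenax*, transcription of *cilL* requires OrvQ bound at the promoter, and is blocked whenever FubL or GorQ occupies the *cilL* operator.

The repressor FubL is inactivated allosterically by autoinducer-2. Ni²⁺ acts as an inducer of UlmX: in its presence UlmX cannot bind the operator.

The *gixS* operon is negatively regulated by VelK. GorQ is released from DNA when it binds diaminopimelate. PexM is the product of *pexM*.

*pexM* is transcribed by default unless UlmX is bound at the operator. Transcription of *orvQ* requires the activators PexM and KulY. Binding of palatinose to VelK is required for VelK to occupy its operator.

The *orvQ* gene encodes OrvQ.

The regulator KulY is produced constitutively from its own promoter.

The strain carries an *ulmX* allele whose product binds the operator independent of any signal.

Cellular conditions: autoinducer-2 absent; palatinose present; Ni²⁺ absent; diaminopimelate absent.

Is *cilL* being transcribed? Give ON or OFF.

OFF

Autoinducer-2 is absent, so FubL is active.
Diaminopimelate is absent, so GorQ is active.
UlmX is constitutively active in this strain.
With repressor UlmX bound, *pexM* is not transcribed.
So PexM is not produced.
KulY is produced constitutively and is active.
Required activator PexM is absent, so *orvQ* is not transcribed.
So OrvQ is not produced.
With repressor FubL bound, *cilL* is not transcribed.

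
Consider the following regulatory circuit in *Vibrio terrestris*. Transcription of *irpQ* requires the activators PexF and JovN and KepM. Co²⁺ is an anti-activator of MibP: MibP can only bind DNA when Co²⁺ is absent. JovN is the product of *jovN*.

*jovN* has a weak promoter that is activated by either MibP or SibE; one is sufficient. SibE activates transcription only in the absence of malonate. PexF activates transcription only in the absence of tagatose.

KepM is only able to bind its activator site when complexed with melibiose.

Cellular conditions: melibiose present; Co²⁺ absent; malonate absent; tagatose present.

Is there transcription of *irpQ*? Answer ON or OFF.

OFF

Tagatose is present, so PexF is inactive.
Co²⁺ is absent, so MibP is active.
Malonate is absent, so SibE is active.
Activator MibP is present, so *jovN* is transcribed.
So JovN is produced and active.
Melibiose is present, so KepM is active.
Required activator PexF is absent, so *irpQ* is not transcribed.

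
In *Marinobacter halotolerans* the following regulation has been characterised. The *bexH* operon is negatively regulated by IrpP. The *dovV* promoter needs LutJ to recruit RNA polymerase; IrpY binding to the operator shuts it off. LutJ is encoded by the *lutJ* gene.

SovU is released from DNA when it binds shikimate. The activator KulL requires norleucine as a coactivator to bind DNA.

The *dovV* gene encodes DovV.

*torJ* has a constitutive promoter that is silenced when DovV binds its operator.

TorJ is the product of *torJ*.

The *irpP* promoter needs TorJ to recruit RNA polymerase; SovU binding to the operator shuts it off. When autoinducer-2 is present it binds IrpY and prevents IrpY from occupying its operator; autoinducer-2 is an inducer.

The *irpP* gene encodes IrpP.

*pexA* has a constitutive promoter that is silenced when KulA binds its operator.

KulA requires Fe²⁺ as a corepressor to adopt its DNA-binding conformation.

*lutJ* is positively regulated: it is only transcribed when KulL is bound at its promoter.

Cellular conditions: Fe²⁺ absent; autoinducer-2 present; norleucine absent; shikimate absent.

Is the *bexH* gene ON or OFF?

Norleucine is absent, so KulL is inactive.
Required activator KulL is absent, so *lutJ* is not transcribed.
So LutJ is not produced.
Autoinducer-2 is present, so IrpY is inactive.
Required activator LutJ is absent, so *dovV* is not transcribed.
So DovV is not produced.
With no repressor bound, *torJ* is transcribed.
So TorJ is produced and active.
Shikimate is absent, so SovU is active.
With repressor SovU bound, *irpP* is not transcribed.
So IrpP is not produced.
With no repressor bound, *bexH* is transcribed.

ON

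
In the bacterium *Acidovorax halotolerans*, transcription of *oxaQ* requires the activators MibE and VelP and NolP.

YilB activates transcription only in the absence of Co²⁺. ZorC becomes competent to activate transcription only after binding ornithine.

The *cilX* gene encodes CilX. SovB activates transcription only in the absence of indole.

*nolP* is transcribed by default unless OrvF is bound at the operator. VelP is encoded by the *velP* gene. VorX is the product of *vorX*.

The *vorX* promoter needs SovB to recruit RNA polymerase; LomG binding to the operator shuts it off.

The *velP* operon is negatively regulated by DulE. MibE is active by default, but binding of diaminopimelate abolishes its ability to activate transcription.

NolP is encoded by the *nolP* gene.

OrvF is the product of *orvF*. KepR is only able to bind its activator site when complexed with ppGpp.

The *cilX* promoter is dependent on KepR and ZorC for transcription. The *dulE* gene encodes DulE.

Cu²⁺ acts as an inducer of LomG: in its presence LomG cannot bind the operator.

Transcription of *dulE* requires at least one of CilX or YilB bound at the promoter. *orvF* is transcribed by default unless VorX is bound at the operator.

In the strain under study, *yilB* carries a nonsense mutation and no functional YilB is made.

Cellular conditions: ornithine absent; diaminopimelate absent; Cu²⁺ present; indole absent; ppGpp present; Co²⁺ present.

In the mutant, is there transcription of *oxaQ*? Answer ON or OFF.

Diaminopimelate is absent, so MibE is active.
ppGpp is present, so KepR is active.
Ornithine is absent, so ZorC is inactive.
Required activator ZorC is absent, so *cilX* is not transcribed.
So CilX is not produced.
YilB is non-functional in this strain, so it has no effect.
No activator is available at the *dulE* promoter, so *dulE* is not transcribed.
So DulE is not produced.
With no repressor bound, *velP* is transcribed.
So VelP is produced and active.
Indole is absent, so SovB is active.
Cu²⁺ is present, so LomG is inactive.
No repressor is bound and SovB is active, so *vorX* is transcribed.
So VorX is produced and active.
With repressor VorX bound, *orvF* is not transcribed.
So OrvF is not produced.
With no repressor bound, *nolP* is transcribed.
So NolP is produced and active.
No repressor is bound and MibE and VelP and NolP are active, so *oxaQ* is transcribed.

ON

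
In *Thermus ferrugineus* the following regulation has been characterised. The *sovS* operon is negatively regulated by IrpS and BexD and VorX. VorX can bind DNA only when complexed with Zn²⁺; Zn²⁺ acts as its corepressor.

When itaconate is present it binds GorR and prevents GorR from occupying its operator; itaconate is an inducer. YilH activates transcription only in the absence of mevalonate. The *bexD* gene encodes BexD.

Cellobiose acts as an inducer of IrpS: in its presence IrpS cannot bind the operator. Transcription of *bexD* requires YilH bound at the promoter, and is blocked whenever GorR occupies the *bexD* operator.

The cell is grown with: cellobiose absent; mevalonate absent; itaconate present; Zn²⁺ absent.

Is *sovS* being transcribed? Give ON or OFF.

OFF

Cellobiose is absent, so IrpS is active.
Itaconate is present, so GorR is inactive.
Mevalonate is absent, so YilH is active.
No repressor is bound and YilH is active, so *bexD* is transcribed.
So BexD is produced and active.
Zn²⁺ is absent, so VorX is inactive.
With repressor IrpS bound, *sovS* is not transcribed.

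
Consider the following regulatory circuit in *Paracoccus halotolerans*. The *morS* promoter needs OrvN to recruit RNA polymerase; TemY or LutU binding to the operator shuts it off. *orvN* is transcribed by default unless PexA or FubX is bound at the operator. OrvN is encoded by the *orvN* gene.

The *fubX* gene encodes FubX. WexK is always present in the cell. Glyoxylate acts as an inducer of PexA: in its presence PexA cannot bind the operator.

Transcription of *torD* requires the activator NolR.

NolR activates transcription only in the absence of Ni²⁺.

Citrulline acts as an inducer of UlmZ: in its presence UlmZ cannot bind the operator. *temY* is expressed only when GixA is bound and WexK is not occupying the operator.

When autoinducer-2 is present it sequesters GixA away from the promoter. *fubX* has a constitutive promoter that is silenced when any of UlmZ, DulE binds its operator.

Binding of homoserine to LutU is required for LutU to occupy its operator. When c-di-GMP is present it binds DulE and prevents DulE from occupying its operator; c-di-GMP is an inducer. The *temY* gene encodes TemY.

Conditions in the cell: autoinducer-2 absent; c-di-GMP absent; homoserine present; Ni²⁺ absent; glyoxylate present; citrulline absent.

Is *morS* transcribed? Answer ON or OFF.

OFF

WexK is produced constitutively and is active.
Autoinducer-2 is absent, so GixA is active.
With repressor WexK bound, *temY* is not transcribed.
So TemY is not produced.
Homoserine is present, so LutU is active.
Glyoxylate is present, so PexA is inactive.
Citrulline is absent, so UlmZ is active.
c-di-GMP is absent, so DulE is active.
With repressor UlmZ bound, *fubX* is not transcribed.
So FubX is not produced.
With no repressor bound, *orvN* is transcribed.
So OrvN is produced and active.
With repressor LutU bound, *morS* is not transcribed.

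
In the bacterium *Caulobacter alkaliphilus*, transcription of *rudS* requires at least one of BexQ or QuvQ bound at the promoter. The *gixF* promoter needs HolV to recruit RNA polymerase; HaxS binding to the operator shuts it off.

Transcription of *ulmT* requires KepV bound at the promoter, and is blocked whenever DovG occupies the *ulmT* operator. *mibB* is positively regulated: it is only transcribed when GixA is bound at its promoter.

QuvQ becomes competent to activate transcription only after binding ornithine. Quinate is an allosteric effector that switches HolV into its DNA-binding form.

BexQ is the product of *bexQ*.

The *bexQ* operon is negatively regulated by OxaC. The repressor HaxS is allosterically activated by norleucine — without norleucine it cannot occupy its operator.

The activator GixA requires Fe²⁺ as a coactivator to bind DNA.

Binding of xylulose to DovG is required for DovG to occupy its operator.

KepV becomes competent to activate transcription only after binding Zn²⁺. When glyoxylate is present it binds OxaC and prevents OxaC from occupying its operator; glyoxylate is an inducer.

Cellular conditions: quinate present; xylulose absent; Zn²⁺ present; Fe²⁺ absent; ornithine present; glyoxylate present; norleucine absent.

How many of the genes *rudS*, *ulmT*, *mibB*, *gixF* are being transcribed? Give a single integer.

3

Glyoxylate is present, so OxaC is inactive.
With no repressor bound, *bexQ* is transcribed.
So BexQ is produced and active.
Ornithine is present, so QuvQ is active.
Activator BexQ is present, so *rudS* is transcribed.
→ *rudS* is ON.
Xylulose is absent, so DovG is inactive.
Zn²⁺ is present, so KepV is active.
No repressor is bound and KepV is active, so *ulmT* is transcribed.
→ *ulmT* is ON.
Fe²⁺ is absent, so GixA is inactive.
Required activator GixA is absent, so *mibB* is not transcribed.
→ *mibB* is OFF.
Norleucine is absent, so HaxS is inactive.
Quinate is present, so HolV is active.
No repressor is bound and HolV is active, so *gixF* is transcribed.
→ *gixF* is ON.
3 of the 4 genes are transcribed.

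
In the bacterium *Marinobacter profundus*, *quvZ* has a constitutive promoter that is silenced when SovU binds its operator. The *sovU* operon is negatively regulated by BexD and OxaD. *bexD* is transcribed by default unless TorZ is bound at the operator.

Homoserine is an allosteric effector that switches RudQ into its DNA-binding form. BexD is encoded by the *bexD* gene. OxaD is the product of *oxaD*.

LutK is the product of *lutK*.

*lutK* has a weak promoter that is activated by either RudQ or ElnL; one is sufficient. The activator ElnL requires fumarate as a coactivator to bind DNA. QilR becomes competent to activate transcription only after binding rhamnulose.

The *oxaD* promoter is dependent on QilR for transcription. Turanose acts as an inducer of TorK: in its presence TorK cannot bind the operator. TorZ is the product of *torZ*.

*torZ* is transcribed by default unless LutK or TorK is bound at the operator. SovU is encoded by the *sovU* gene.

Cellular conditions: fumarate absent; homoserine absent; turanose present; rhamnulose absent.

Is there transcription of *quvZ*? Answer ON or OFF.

Homoserine is absent, so RudQ is inactive.
Fumarate is absent, so ElnL is inactive.
No activator is available at the *lutK* promoter, so *lutK* is not transcribed.
So LutK is not produced.
Turanose is present, so TorK is inactive.
With no repressor bound, *torZ* is transcribed.
So TorZ is produced and active.
With repressor TorZ bound, *bexD* is not transcribed.
So BexD is not produced.
Rhamnulose is absent, so QilR is inactive.
Required activator QilR is absent, so *oxaD* is not transcribed.
So OxaD is not produced.
With no repressor bound, *sovU* is transcribed.
So SovU is produced and active.
With repressor SovU bound, *quvZ* is not transcribed.

OFF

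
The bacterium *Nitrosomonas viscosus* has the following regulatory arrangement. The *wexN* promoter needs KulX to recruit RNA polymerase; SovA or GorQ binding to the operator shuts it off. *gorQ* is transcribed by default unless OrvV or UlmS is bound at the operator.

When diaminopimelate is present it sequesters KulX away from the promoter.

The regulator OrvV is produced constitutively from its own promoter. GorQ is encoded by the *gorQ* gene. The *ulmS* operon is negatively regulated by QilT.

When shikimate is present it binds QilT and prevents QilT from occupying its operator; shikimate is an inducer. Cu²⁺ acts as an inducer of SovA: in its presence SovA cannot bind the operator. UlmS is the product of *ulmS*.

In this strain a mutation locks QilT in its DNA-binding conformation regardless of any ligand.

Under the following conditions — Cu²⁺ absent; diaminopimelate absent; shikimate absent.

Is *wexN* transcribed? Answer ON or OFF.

Cu²⁺ is absent, so SovA is active.
OrvV is produced constitutively and is active.
QilT is constitutively active in this strain.
With repressor QilT bound, *ulmS* is not transcribed.
So UlmS is not produced.
With repressor OrvV bound, *gorQ* is not transcribed.
So GorQ is not produced.
Diaminopimelate is absent, so KulX is active.
With repressor SovA bound, *wexN* is not transcribed.

OFF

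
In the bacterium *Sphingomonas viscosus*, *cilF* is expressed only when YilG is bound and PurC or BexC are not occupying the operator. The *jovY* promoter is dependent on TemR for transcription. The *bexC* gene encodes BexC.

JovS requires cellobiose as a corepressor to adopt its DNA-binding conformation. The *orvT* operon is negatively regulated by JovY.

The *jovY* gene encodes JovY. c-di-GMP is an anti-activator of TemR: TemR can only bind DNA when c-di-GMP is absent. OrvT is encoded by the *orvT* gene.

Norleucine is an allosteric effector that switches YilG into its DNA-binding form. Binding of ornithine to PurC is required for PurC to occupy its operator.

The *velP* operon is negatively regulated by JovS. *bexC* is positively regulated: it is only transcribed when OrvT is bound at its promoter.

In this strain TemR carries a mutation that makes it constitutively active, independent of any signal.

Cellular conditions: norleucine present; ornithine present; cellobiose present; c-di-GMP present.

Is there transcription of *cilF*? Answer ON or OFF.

Ornithine is present, so PurC is active.
TemR is constitutively active in this strain.
No repressor is bound and TemR is active, so *jovY* is transcribed.
So JovY is produced and active.
With repressor JovY bound, *orvT* is not transcribed.
So OrvT is not produced.
Required activator OrvT is absent, so *bexC* is not transcribed.
So BexC is not produced.
Norleucine is present, so YilG is active.
With repressor PurC bound, *cilF* is not transcribed.

OFF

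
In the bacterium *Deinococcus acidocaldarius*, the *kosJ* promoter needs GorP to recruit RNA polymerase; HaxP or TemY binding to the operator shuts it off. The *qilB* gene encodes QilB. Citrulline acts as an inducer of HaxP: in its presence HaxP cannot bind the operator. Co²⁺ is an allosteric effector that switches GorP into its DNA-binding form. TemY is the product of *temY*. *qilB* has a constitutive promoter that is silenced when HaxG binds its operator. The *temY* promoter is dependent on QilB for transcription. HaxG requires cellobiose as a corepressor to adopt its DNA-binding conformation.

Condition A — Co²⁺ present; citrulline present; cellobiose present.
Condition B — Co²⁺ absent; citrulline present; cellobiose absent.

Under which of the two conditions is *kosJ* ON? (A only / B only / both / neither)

A only

Condition A:
Co²⁺ is present, so GorP is active.
Citrulline is present, so HaxP is inactive.
Cellobiose is present, so HaxG is active.
With repressor HaxG bound, *qilB* is not transcribed.
So QilB is not produced.
Required activator QilB is absent, so *temY* is not transcribed.
So TemY is not produced.
No repressor is bound and GorP is active, so *kosJ* is transcribed.
→ *kosJ* is ON in A.
Condition B:
Co²⁺ is absent, so GorP is inactive.
Citrulline is present, so HaxP is inactive.
Cellobiose is absent, so HaxG is inactive.
With no repressor bound, *qilB* is transcribed.
So QilB is produced and active.
No repressor is bound and QilB is active, so *temY* is transcribed.
So TemY is produced and active.
With repressor TemY bound, *kosJ* is not transcribed.
→ *kosJ* is OFF in B.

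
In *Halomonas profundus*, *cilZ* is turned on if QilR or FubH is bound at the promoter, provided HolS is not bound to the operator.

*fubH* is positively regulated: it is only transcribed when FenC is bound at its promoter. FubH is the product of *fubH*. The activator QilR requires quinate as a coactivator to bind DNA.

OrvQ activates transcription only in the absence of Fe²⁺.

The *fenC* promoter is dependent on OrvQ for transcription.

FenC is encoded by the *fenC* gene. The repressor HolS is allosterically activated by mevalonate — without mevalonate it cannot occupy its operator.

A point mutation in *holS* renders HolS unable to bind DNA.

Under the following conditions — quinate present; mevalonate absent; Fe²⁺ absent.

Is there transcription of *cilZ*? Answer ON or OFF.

ON

HolS is non-functional in this strain, so it has no effect.
Quinate is present, so QilR is active.
Fe²⁺ is absent, so OrvQ is active.
No repressor is bound and OrvQ is active, so *fenC* is transcribed.
So FenC is produced and active.
No repressor is bound and FenC is active, so *fubH* is transcribed.
So FubH is produced and active.
Activator QilR is present, so *cilZ* is transcribed.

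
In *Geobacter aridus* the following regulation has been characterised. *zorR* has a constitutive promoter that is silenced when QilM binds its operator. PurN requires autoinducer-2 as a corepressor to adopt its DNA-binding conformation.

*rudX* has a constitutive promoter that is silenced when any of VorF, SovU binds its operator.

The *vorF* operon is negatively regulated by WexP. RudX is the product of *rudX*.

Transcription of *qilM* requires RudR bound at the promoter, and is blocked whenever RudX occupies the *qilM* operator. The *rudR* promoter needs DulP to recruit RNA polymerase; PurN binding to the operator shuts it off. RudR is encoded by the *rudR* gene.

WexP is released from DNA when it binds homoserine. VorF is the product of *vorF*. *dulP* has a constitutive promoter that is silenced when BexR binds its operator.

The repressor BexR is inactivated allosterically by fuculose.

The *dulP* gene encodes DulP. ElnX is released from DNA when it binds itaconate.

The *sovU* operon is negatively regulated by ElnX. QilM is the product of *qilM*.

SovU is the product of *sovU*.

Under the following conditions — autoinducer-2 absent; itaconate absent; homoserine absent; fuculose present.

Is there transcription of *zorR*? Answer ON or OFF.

ON

Homoserine is absent, so WexP is active.
With repressor WexP bound, *vorF* is not transcribed.
So VorF is not produced.
Itaconate is absent, so ElnX is active.
With repressor ElnX bound, *sovU* is not transcribed.
So SovU is not produced.
With no repressor bound, *rudX* is transcribed.
So RudX is produced and active.
Autoinducer-2 is absent, so PurN is inactive.
Fuculose is present, so BexR is inactive.
With no repressor bound, *dulP* is transcribed.
So DulP is produced and active.
No repressor is bound and DulP is active, so *rudR* is transcribed.
So RudR is produced and active.
With repressor RudX bound, *qilM* is not transcribed.
So QilM is not produced.
With no repressor bound, *zorR* is transcribed.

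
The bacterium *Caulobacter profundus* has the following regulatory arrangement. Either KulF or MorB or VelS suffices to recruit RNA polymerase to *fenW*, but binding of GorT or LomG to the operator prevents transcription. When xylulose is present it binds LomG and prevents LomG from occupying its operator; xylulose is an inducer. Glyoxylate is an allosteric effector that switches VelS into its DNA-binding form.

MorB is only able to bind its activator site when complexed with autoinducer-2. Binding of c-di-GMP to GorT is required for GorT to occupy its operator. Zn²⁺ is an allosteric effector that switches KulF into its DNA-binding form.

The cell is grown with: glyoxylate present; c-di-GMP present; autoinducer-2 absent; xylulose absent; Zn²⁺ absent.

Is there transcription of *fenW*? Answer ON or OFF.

c-di-GMP is present, so GorT is active.
Zn²⁺ is absent, so KulF is inactive.
Xylulose is absent, so LomG is active.
Autoinducer-2 is absent, so MorB is inactive.
Glyoxylate is present, so VelS is active.
With repressor GorT bound, *fenW* is not transcribed.

OFF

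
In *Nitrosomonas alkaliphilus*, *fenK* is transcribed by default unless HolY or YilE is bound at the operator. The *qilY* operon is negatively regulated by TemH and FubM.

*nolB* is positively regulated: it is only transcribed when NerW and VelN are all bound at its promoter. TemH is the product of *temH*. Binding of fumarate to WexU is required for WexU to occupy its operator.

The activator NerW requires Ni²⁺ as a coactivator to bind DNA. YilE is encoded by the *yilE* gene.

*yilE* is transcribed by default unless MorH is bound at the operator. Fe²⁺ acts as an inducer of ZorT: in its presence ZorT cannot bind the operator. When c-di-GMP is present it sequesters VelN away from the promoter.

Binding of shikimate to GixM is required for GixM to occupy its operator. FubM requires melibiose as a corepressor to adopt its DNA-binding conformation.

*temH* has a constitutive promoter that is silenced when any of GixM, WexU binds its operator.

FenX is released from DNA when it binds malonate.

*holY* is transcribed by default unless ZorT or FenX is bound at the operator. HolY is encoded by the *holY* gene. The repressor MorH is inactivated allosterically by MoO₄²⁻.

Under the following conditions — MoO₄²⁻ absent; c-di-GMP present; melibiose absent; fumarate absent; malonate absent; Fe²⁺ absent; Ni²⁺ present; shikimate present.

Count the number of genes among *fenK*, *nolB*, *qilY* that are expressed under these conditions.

Fe²⁺ is absent, so ZorT is active.
Malonate is absent, so FenX is active.
With repressor ZorT bound, *holY* is not transcribed.
So HolY is not produced.
MoO₄²⁻ is absent, so MorH is active.
With repressor MorH bound, *yilE* is not transcribed.
So YilE is not produced.
With no repressor bound, *fenK* is transcribed.
→ *fenK* is ON.
Ni²⁺ is present, so NerW is active.
c-di-GMP is present, so VelN is inactive.
Required activator VelN is absent, so *nolB* is not transcribed.
→ *nolB* is OFF.
Shikimate is present, so GixM is active.
Fumarate is absent, so WexU is inactive.
With repressor GixM bound, *temH* is not transcribed.
So TemH is not produced.
Melibiose is absent, so FubM is inactive.
With no repressor bound, *qilY* is transcribed.
→ *qilY* is ON.
2 of the 3 genes are transcribed.

2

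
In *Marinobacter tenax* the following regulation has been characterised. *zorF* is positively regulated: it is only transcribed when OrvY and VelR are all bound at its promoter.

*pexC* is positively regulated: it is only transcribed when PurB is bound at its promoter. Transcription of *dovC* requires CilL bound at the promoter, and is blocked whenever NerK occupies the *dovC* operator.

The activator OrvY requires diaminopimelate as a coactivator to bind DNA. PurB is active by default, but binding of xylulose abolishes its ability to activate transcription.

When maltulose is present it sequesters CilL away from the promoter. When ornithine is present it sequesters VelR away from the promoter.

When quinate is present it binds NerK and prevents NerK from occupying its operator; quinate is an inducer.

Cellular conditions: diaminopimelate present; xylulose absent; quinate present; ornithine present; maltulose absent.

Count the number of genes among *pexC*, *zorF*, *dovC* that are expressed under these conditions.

Xylulose is absent, so PurB is active.
No repressor is bound and PurB is active, so *pexC* is transcribed.
→ *pexC* is ON.
Diaminopimelate is present, so OrvY is active.
Ornithine is present, so VelR is inactive.
Required activator VelR is absent, so *zorF* is not transcribed.
→ *zorF* is OFF.
Maltulose is absent, so CilL is active.
Quinate is present, so NerK is inactive.
No repressor is bound and CilL is active, so *dovC* is transcribed.
→ *dovC* is ON.
2 of the 3 genes are transcribed.

2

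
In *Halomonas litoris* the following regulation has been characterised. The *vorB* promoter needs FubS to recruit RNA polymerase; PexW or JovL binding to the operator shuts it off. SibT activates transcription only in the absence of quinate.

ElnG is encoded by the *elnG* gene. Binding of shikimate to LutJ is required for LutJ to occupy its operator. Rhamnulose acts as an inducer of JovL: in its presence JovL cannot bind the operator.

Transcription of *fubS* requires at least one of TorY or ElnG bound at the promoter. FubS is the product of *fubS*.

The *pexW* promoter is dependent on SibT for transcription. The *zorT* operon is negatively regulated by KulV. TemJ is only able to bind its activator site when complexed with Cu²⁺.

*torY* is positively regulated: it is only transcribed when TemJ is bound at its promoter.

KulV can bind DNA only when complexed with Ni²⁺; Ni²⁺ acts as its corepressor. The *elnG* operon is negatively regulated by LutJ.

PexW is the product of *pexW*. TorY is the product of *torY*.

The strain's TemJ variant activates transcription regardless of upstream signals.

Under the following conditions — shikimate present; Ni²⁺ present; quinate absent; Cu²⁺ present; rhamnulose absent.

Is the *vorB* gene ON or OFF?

Quinate is absent, so SibT is active.
No repressor is bound and SibT is active, so *pexW* is transcribed.
So PexW is produced and active.
Rhamnulose is absent, so JovL is active.
TemJ is constitutively active in this strain.
No repressor is bound and TemJ is active, so *torY* is transcribed.
So TorY is produced and active.
Shikimate is present, so LutJ is active.
With repressor LutJ bound, *elnG* is not transcribed.
So ElnG is not produced.
Activator TorY is present, so *fubS* is transcribed.
So FubS is produced and active.
With repressor PexW bound, *vorB* is not transcribed.

OFF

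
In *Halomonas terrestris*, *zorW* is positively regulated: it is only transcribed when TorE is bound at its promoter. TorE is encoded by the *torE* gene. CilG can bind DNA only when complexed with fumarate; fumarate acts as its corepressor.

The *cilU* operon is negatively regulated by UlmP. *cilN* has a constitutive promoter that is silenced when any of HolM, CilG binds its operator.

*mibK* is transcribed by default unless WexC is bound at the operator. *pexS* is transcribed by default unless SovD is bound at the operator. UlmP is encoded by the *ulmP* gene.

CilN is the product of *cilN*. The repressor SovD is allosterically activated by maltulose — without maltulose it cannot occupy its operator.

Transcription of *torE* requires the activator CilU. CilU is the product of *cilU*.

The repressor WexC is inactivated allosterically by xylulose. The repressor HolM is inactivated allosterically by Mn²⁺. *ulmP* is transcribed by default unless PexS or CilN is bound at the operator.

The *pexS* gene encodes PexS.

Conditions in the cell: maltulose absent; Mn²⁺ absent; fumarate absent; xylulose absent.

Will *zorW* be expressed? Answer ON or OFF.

Maltulose is absent, so SovD is inactive.
With no repressor bound, *pexS* is transcribed.
So PexS is produced and active.
Mn²⁺ is absent, so HolM is active.
Fumarate is absent, so CilG is inactive.
With repressor HolM bound, *cilN* is not transcribed.
So CilN is not produced.
With repressor PexS bound, *ulmP* is not transcribed.
So UlmP is not produced.
With no repressor bound, *cilU* is transcribed.
So CilU is produced and active.
No repressor is bound and CilU is active, so *torE* is transcribed.
So TorE is produced and active.
No repressor is bound and TorE is active, so *zorW* is transcribed.

ON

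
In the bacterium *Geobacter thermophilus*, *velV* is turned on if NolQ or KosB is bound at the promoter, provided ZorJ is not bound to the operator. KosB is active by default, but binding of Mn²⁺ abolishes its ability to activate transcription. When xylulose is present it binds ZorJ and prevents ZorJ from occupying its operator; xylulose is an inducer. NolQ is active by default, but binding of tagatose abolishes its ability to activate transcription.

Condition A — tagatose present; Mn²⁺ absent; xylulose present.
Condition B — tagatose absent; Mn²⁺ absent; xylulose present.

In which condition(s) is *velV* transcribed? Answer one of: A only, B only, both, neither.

Condition A:
Tagatose is present, so NolQ is inactive.
Mn²⁺ is absent, so KosB is active.
Xylulose is present, so ZorJ is inactive.
Activator KosB is present, so *velV* is transcribed.
→ *velV* is ON in A.
Condition B:
Tagatose is absent, so NolQ is active.
Mn²⁺ is absent, so KosB is active.
Xylulose is present, so ZorJ is inactive.
Activator NolQ is present, so *velV* is transcribed.
→ *velV* is ON in B.

both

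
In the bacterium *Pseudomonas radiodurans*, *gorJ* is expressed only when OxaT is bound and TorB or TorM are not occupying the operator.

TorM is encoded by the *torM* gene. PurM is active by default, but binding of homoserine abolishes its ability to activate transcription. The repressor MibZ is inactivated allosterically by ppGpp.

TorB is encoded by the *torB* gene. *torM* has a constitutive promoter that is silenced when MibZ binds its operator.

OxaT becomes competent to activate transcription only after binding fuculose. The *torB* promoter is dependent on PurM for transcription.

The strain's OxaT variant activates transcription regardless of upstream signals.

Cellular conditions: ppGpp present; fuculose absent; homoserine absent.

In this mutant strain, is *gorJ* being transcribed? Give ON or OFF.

OFF

Homoserine is absent, so PurM is active.
No repressor is bound and PurM is active, so *torB* is transcribed.
So TorB is produced and active.
ppGpp is present, so MibZ is inactive.
With no repressor bound, *torM* is transcribed.
So TorM is produced and active.
OxaT is constitutively active in this strain.
With repressor TorB bound, *gorJ* is not transcribed.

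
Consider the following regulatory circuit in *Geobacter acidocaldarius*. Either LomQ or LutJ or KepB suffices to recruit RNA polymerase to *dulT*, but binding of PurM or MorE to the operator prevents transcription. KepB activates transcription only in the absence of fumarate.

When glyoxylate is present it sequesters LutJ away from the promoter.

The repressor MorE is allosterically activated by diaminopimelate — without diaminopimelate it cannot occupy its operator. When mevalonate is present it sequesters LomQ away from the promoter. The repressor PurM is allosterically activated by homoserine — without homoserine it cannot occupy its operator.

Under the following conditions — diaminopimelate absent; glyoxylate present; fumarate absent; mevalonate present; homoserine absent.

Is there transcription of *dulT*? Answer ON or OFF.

ON

Mevalonate is present, so LomQ is inactive.
Glyoxylate is present, so LutJ is inactive.
Homoserine is absent, so PurM is inactive.
Diaminopimelate is absent, so MorE is inactive.
Fumarate is absent, so KepB is active.
Activator KepB is present, so *dulT* is transcribed.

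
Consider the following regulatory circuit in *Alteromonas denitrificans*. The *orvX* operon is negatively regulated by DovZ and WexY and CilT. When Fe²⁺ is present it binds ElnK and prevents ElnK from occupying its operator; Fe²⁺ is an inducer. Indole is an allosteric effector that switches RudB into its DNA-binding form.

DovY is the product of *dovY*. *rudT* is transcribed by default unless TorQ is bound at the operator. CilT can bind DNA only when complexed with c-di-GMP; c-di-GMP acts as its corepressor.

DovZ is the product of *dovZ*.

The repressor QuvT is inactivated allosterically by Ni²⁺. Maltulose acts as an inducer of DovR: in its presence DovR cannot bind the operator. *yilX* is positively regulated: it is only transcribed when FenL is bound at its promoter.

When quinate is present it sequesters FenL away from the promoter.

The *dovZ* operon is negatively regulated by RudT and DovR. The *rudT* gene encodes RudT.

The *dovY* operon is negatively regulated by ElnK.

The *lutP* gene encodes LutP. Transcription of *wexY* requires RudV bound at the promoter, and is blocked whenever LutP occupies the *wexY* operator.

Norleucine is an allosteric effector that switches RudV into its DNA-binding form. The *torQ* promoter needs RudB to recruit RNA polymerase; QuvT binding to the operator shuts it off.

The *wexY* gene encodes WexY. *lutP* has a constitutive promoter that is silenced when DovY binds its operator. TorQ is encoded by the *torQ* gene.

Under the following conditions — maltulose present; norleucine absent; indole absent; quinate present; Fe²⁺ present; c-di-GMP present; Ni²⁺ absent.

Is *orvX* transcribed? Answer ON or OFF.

OFF

Indole is absent, so RudB is inactive.
Ni²⁺ is absent, so QuvT is active.
With repressor QuvT bound, *torQ* is not transcribed.
So TorQ is not produced.
With no repressor bound, *rudT* is transcribed.
So RudT is produced and active.
Maltulose is present, so DovR is inactive.
With repressor RudT bound, *dovZ* is not transcribed.
So DovZ is not produced.
Fe²⁺ is present, so ElnK is inactive.
With no repressor bound, *dovY* is transcribed.
So DovY is produced and active.
With repressor DovY bound, *lutP* is not transcribed.
So LutP is not produced.
Norleucine is absent, so RudV is inactive.
Required activator RudV is absent, so *wexY* is not transcribed.
So WexY is not produced.
c-di-GMP is present, so CilT is active.
With repressor CilT bound, *orvX* is not transcribed.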